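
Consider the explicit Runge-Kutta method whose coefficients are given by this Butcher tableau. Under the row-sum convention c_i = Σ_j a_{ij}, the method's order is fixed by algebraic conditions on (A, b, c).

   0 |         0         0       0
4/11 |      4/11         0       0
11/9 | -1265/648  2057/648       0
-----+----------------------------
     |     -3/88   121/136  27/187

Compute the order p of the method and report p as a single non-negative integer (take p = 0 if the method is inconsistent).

3

b = (-3/88, 121/136, 27/187)
c = (0, 4/11, 11/9)
Ac = (0, 0, 187/162)
Σ b_i: (-3/88)·1 + 121/136·1 + 27/187·1 = 1 ✓
b·c: 121/136·4/11 + 27/187·11/9 = 1/2 ✓
b·c²: 121/136·16/121 + 27/187·121/81 = 1/3 ✓
b·Ac: 27/187·187/162 = 1/6 ✓; 3 stages ⇒ order 3.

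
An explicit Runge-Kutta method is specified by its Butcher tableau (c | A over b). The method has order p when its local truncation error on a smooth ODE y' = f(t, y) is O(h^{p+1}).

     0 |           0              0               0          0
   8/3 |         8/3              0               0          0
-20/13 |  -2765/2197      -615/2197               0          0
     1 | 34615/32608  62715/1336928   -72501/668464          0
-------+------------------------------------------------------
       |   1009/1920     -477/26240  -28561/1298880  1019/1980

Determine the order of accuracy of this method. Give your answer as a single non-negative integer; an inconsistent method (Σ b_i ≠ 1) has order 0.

4

b = (1009/1920, -477/26240, -28561/1298880, 1019/1980)
c = (0, 8/3, -20/13, 1)
Ac = (0, 0, -1640/2197, 595/2038)
Σ b_i: 1009/1920·1 + (-477/26240)·1 + (-28561/1298880)·1 + 1019/1980·1 = 1 ✓
b·c: (-477/26240)·8/3 + (-28561/1298880)·(-20/13) + 1019/1980·1 = 1/2 ✓
b·c²: (-477/26240)·64/9 + (-28561/1298880)·400/169 + 1019/1980·1 = 1/3 ✓
b·Ac: (-28561/1298880)·(-1640/2197) + 1019/1980·595/2038 = 1/6 ✓
b·c³: (-477/26240)·512/27 + (-28561/1298880)·(-8000/2197) + 1019/1980·1 = 1/4 ✓
b·(c∘Ac): (-28561/1298880)·32800/28561 + 1019/1980·595/2038 = 1/8 ✓
b·Ac²: (-28561/1298880)·(-13120/6591) + 1019/1980·235/3057 = 1/12 ✓
b·A²c: 1019/1980·165/2038 = 1/24 ✓; 4 stages ⇒ order 4.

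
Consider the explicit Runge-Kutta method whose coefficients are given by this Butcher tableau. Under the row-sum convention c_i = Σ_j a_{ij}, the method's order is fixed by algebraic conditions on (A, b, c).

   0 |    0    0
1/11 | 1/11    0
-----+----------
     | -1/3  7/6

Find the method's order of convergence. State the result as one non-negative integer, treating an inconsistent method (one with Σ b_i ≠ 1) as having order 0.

0

b = (-1/3, 7/6)
c = (0, 1/11)
Σ b_i: (-1/3)·1 + 7/6·1 = 5/6 ≠ 1 ⇒ order 0.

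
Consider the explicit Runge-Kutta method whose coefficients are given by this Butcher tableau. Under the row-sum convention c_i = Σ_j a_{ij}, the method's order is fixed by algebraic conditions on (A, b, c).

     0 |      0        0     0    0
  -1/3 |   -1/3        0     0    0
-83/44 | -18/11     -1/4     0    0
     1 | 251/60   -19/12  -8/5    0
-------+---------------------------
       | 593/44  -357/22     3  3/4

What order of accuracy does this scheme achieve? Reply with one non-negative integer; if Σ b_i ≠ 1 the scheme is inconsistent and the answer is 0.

2

b = (593/44, -357/22, 3, 3/4)
c = (0, -1/3, -83/44, 1)
Ac = (0, 0, 1/12, 7021/1980)
Σ b_i: 593/44·1 + (-357/22)·1 + 3·1 + 3/4·1 = 1 ✓
b·c: (-357/22)·(-1/3) + 3·(-83/44) + 3/4·1 = 1/2 ✓
b·c²: (-357/22)·1/9 + 3·6889/1936 + 3/4·1 = 55885/5808 ≠ 1/3 ⇒ order 2.
b·Ac: 3·1/12 + 3/4·7021/1980 = 7681/2640 ≠ 1/6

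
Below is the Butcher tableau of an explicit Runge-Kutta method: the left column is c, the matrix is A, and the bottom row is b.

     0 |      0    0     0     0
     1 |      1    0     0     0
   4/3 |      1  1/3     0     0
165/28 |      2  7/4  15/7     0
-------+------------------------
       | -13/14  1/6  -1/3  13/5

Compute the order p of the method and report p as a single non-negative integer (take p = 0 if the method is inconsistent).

b = (-13/14, 1/6, -1/3, 13/5)
c = (0, 1, 4/3, 165/28)
Ac = (0, 0, 1/3, 129/28)
Σ b_i: (-13/14)·1 + 1/6·1 + (-1/3)·1 + 13/5·1 = 158/105 ≠ 1 ⇒ order 0.

0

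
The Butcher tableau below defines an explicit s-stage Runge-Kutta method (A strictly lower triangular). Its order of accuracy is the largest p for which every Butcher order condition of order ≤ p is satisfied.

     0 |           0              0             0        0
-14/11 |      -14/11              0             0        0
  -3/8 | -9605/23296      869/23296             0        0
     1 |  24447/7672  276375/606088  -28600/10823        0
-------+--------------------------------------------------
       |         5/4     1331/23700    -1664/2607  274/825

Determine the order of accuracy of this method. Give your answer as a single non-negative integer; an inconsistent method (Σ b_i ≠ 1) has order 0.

4

b = (5/4, 1331/23700, -1664/2607, 274/825)
c = (0, -14/11, -3/8, 1)
Ac = (0, 0, -79/1664, 225/548)
Σ b_i: 5/4·1 + 1331/23700·1 + (-1664/2607)·1 + 274/825·1 = 1 ✓
b·c: 1331/23700·(-14/11) + (-1664/2607)·(-3/8) + 274/825·1 = 1/2 ✓
b·c²: 1331/23700·196/121 + (-1664/2607)·9/64 + 274/825·1 = 1/3 ✓
b·Ac: (-1664/2607)·(-79/1664) + 274/825·225/548 = 1/6 ✓
b·c³: 1331/23700·(-2744/1331) + (-1664/2607)·(-27/512) + 274/825·1 = 1/4 ✓
b·(c∘Ac): (-1664/2607)·237/13312 + 274/825·225/548 = 1/8 ✓
b·Ac²: (-1664/2607)·553/9152 + 274/825·4425/12056 = 1/12 ✓
b·A²c: 274/825·275/2192 = 1/24 ✓; 4 stages ⇒ order 4.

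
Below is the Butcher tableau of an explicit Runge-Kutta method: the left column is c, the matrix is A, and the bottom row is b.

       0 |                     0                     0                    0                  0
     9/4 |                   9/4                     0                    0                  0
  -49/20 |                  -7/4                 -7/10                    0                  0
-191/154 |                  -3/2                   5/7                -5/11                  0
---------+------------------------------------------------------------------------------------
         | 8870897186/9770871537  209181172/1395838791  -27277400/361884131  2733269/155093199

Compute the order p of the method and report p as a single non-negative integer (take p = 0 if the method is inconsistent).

3

b = (8870897186/9770871537, 209181172/1395838791, -27277400/361884131, 2733269/155093199)
c = (0, 9/4, -49/20, -191/154)
Ac = (0, 0, -63/40, 419/154)
Σ b_i: 8870897186/9770871537·1 + 209181172/1395838791·1 + (-27277400/361884131)·1 + 2733269/155093199·1 = 1 ✓
b·c: 209181172/1395838791·9/4 + (-27277400/361884131)·(-49/20) + 2733269/155093199·(-191/154) = 1/2 ✓
b·c²: 209181172/1395838791·81/16 + (-27277400/361884131)·2401/400 + 2733269/155093199·36481/23716 = 1/3 ✓
b·Ac: (-27277400/361884131)·(-63/40) + 2733269/155093199·419/154 = 1/6 ✓
b·c³: 209181172/1395838791·729/64 + (-27277400/361884131)·(-117649/8000) + 2733269/155093199·(-6967871/3652264) = 2657729241653/955374105840 ≠ 1/4 ⇒ order 3.
b·(c∘Ac): (-27277400/361884131)·3087/800 + 2733269/155093199·(-80029/23716) = -108666685/310186398 ≠ 1/8
b·Ac²: (-27277400/361884131)·(-567/160) + 2733269/155093199·1367/1540 = 219268856/775465995 ≠ 1/12
b·A²c: 2733269/155093199·63/88 = 5218059/413581864 ≠ 1/24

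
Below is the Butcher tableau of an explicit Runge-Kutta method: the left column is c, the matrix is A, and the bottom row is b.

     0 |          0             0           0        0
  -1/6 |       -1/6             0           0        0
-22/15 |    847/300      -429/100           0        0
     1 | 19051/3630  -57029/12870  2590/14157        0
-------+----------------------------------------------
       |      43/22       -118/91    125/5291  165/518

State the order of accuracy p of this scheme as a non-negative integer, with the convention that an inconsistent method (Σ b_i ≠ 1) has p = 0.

4

b = (43/22, -118/91, 125/5291, 165/518)
c = (0, -1/6, -22/15, 1)
Ac = (0, 0, 143/200, 931/1980)
Σ b_i: 43/22·1 + (-118/91)·1 + 125/5291·1 + 165/518·1 = 1 ✓
b·c: (-118/91)·(-1/6) + 125/5291·(-22/15) + 165/518·1 = 1/2 ✓
b·c²: (-118/91)·1/36 + 125/5291·484/225 + 165/518·1 = 1/3 ✓
b·Ac: 125/5291·143/200 + 165/518·931/1980 = 1/6 ✓
b·c³: (-118/91)·(-1/216) + 125/5291·(-10648/3375) + 165/518·1 = 1/4 ✓
b·(c∘Ac): 125/5291·(-1573/1500) + 165/518·931/1980 = 1/8 ✓
b·Ac²: 125/5291·(-143/1200) + 165/518·119/440 = 1/12 ✓
b·A²c: 165/518·259/1980 = 1/24 ✓; 4 stages ⇒ order 4.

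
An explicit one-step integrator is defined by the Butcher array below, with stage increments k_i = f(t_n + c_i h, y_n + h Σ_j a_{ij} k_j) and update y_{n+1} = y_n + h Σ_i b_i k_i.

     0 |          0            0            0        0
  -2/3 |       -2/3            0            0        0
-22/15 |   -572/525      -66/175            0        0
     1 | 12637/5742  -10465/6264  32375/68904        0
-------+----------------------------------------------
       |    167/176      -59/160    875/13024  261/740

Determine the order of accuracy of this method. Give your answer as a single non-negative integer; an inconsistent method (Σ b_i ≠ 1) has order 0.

b = (167/176, -59/160, 875/13024, 261/740)
c = (0, -2/3, -22/15, 1)
Ac = (0, 0, 44/175, 665/1566)
Σ b_i: 167/176·1 + (-59/160)·1 + 875/13024·1 + 261/740·1 = 1 ✓
b·c: (-59/160)·(-2/3) + 875/13024·(-22/15) + 261/740·1 = 1/2 ✓
b·c²: (-59/160)·4/9 + 875/13024·484/225 + 261/740·1 = 1/3 ✓
b·Ac: 875/13024·44/175 + 261/740·665/1566 = 1/6 ✓
b·c³: (-59/160)·(-8/27) + 875/13024·(-10648/3375) + 261/740·1 = 1/4 ✓
b·(c∘Ac): 875/13024·(-968/2625) + 261/740·665/1566 = 1/8 ✓
b·Ac²: 875/13024·(-88/525) + 261/740·70/261 = 1/12 ✓
b·A²c: 261/740·185/1566 = 1/24 ✓; 4 stages ⇒ order 4.

4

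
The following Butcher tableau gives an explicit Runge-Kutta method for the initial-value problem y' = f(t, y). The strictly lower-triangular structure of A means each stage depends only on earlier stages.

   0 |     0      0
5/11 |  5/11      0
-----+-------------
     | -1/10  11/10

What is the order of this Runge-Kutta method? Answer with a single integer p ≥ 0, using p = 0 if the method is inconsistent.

2

b = (-1/10, 11/10)
c = (0, 5/11)
Σ b_i: (-1/10)·1 + 11/10·1 = 1 ✓
b·c: 11/10·5/11 = 1/2 ✓; 2 stages ⇒ order 2.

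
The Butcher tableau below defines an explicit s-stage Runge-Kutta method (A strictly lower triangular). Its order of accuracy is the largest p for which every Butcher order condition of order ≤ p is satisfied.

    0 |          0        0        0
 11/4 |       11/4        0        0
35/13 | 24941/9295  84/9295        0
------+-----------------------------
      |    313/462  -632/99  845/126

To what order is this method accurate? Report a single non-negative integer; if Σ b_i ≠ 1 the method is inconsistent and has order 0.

3

b = (313/462, -632/99, 845/126)
c = (0, 11/4, 35/13)
Ac = (0, 0, 21/845)
Σ b_i: 313/462·1 + (-632/99)·1 + 845/126·1 = 1 ✓
b·c: (-632/99)·11/4 + 845/126·35/13 = 1/2 ✓
b·c²: (-632/99)·121/16 + 845/126·1225/169 = 1/3 ✓
b·Ac: 845/126·21/845 = 1/6 ✓; 3 stages ⇒ order 3.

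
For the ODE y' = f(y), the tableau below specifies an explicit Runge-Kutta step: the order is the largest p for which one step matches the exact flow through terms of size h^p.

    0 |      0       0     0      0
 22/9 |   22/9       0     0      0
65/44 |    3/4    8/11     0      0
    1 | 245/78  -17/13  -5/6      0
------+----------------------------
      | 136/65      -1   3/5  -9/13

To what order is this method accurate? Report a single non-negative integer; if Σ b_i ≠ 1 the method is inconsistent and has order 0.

1

b = (136/65, -1, 3/5, -9/13)
c = (0, 22/9, 65/44, 1)
Ac = (0, 0, 16/9, -45587/10296)
Σ b_i: 136/65·1 + (-1)·1 + 3/5·1 + (-9/13)·1 = 1 ✓
b·c: (-1)·22/9 + 3/5·65/44 + (-9/13)·1 = -11585/5148 ≠ 1/2 ⇒ order 1.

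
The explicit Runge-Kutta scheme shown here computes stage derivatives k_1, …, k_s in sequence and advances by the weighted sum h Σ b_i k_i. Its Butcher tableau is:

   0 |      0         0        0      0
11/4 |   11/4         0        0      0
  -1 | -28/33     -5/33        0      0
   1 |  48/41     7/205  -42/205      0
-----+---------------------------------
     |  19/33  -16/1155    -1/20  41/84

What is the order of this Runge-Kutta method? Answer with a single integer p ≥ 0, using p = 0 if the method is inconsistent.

b = (19/33, -16/1155, -1/20, 41/84)
c = (0, 11/4, -1, 1)
Ac = (0, 0, -5/12, 49/164)
Σ b_i: 19/33·1 + (-16/1155)·1 + (-1/20)·1 + 41/84·1 = 1 ✓
b·c: (-16/1155)·11/4 + (-1/20)·(-1) + 41/84·1 = 1/2 ✓
b·c²: (-16/1155)·121/16 + (-1/20)·1 + 41/84·1 = 1/3 ✓
b·Ac: (-1/20)·(-5/12) + 41/84·49/164 = 1/6 ✓
b·c³: (-16/1155)·1331/64 + (-1/20)·(-1) + 41/84·1 = 1/4 ✓
b·(c∘Ac): (-1/20)·5/12 + 41/84·49/164 = 1/8 ✓
b·Ac²: (-1/20)·(-55/48) + 41/84·35/656 = 1/12 ✓
b·A²c: 41/84·7/82 = 1/24 ✓; 4 stages ⇒ order 4.

4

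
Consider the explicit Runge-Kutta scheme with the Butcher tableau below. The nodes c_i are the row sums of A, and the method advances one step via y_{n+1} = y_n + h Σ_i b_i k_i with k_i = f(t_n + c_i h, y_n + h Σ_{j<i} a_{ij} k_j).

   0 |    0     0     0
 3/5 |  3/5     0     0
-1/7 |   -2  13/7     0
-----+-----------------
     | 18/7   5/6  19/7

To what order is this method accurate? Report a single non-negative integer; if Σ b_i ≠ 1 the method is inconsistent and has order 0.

b = (18/7, 5/6, 19/7)
c = (0, 3/5, -1/7)
Ac = (0, 0, 39/35)
Σ b_i: 18/7·1 + 5/6·1 + 19/7·1 = 257/42 ≠ 1 ⇒ order 0.

0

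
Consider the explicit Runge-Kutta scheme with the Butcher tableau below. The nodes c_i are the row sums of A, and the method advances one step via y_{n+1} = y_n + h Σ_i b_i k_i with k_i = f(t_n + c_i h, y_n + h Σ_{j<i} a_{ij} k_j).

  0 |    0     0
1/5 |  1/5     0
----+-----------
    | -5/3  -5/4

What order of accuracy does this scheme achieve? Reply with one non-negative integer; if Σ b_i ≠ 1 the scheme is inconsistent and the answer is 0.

b = (-5/3, -5/4)
c = (0, 1/5)
Σ b_i: (-5/3)·1 + (-5/4)·1 = -35/12 ≠ 1 ⇒ order 0.

0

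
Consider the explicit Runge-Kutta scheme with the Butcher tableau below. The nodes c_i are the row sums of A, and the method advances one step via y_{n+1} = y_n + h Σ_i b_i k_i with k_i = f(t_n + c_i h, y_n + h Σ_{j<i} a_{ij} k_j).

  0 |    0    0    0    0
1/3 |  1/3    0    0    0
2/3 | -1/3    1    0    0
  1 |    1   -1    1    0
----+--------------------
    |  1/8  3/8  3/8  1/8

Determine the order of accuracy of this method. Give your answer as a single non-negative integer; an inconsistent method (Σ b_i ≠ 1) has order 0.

4

b = (1/8, 3/8, 3/8, 1/8)
c = (0, 1/3, 2/3, 1)
Ac = (0, 0, 1/3, 1/3)
Σ b_i: 1/8·1 + 3/8·1 + 3/8·1 + 1/8·1 = 1 ✓
b·c: 3/8·1/3 + 3/8·2/3 + 1/8·1 = 1/2 ✓
b·c²: 3/8·1/9 + 3/8·4/9 + 1/8·1 = 1/3 ✓
b·Ac: 3/8·1/3 + 1/8·1/3 = 1/6 ✓
b·c³: 3/8·1/27 + 3/8·8/27 + 1/8·1 = 1/4 ✓
b·(c∘Ac): 3/8·2/9 + 1/8·1/3 = 1/8 ✓
b·Ac²: 3/8·1/9 + 1/8·1/3 = 1/12 ✓
b·A²c: 1/8·1/3 = 1/24 ✓; 4 stages ⇒ order 4.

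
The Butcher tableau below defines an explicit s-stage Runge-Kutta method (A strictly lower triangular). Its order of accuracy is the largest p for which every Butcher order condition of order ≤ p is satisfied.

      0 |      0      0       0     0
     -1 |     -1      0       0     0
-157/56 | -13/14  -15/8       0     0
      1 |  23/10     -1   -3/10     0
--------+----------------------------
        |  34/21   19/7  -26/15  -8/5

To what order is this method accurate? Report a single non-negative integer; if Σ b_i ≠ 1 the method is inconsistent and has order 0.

b = (34/21, 19/7, -26/15, -8/5)
c = (0, -1, -157/56, 1)
Ac = (0, 0, 15/8, 1031/560)
Σ b_i: 34/21·1 + 19/7·1 + (-26/15)·1 + (-8/5)·1 = 1 ✓
b·c: 19/7·(-1) + (-26/15)·(-157/56) + (-8/5)·1 = 229/420 ≠ 1/2 ⇒ order 1.

1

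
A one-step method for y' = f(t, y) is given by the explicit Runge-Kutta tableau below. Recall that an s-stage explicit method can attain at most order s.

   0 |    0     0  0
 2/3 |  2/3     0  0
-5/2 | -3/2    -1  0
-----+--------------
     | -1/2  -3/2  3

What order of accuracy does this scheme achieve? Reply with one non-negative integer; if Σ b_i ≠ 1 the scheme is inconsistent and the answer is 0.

1

b = (-1/2, -3/2, 3)
c = (0, 2/3, -5/2)
Ac = (0, 0, -2/3)
Σ b_i: (-1/2)·1 + (-3/2)·1 + 3·1 = 1 ✓
b·c: (-3/2)·2/3 + 3·(-5/2) = -17/2 ≠ 1/2 ⇒ order 1.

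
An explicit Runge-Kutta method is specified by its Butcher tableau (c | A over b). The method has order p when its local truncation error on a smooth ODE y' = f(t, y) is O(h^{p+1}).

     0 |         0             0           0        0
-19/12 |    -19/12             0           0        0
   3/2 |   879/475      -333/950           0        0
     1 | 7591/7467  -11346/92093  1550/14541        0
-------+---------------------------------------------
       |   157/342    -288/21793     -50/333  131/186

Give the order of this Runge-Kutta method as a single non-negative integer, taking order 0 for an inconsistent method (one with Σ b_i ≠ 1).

4

b = (157/342, -288/21793, -50/333, 131/186)
c = (0, -19/12, 3/2, 1)
Ac = (0, 0, 111/200, 93/262)
Σ b_i: 157/342·1 + (-288/21793)·1 + (-50/333)·1 + 131/186·1 = 1 ✓
b·c: (-288/21793)·(-19/12) + (-50/333)·3/2 + 131/186·1 = 1/2 ✓
b·c²: (-288/21793)·361/144 + (-50/333)·9/4 + 131/186·1 = 1/3 ✓
b·Ac: (-50/333)·111/200 + 131/186·93/262 = 1/6 ✓
b·c³: (-288/21793)·(-6859/1728) + (-50/333)·27/8 + 131/186·1 = 1/4 ✓
b·(c∘Ac): (-50/333)·333/400 + 131/186·93/262 = 1/8 ✓
b·Ac²: (-50/333)·(-703/800) + 131/186·(-217/3144) = 1/12 ✓
b·A²c: 131/186·31/524 = 1/24 ✓; 4 stages ⇒ order 4.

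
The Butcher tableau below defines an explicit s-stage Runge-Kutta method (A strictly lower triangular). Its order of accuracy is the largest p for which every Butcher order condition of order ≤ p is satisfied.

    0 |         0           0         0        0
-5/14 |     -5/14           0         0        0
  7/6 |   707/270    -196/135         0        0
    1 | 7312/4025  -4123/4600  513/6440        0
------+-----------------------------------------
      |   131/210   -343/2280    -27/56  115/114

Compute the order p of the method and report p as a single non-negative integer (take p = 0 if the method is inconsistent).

b = (131/210, -343/2280, -27/56, 115/114)
c = (0, -5/14, 7/6, 1)
Ac = (0, 0, 14/27, 19/46)
Σ b_i: 131/210·1 + (-343/2280)·1 + (-27/56)·1 + 115/114·1 = 1 ✓
b·c: (-343/2280)·(-5/14) + (-27/56)·7/6 + 115/114·1 = 1/2 ✓
b·c²: (-343/2280)·25/196 + (-27/56)·49/36 + 115/114·1 = 1/3 ✓
b·Ac: (-27/56)·14/27 + 115/114·19/46 = 1/6 ✓
b·c³: (-343/2280)·(-125/2744) + (-27/56)·343/216 + 115/114·1 = 1/4 ✓
b·(c∘Ac): (-27/56)·49/81 + 115/114·19/46 = 1/8 ✓
b·Ac²: (-27/56)·(-5/27) + 115/114·(-19/3220) = 1/12 ✓
b·A²c: 115/114·19/460 = 1/24 ✓; 4 stages ⇒ order 4.

4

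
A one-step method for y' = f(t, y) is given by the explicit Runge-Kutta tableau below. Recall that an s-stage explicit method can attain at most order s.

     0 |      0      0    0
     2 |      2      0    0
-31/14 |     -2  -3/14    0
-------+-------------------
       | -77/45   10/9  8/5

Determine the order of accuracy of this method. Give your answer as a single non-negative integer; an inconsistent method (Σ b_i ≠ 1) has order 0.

b = (-77/45, 10/9, 8/5)
c = (0, 2, -31/14)
Ac = (0, 0, -3/7)
Σ b_i: (-77/45)·1 + 10/9·1 + 8/5·1 = 1 ✓
b·c: 10/9·2 + 8/5·(-31/14) = -416/315 ≠ 1/2 ⇒ order 1.

1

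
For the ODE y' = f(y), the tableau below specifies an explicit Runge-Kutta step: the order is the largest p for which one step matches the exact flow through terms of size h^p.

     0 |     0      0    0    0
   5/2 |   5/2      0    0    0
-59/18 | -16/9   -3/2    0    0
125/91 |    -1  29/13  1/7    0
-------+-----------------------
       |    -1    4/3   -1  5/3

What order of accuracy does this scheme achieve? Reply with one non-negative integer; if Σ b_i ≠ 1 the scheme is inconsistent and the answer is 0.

b = (-1, 4/3, -1, 5/3)
c = (0, 5/2, -59/18, 125/91)
Ac = (0, 0, -15/4, 4184/819)
Σ b_i: (-1)·1 + 4/3·1 + (-1)·1 + 5/3·1 = 1 ✓
b·c: 4/3·5/2 + (-1)·(-59/18) + 5/3·125/91 = 14579/1638 ≠ 1/2 ⇒ order 1.

1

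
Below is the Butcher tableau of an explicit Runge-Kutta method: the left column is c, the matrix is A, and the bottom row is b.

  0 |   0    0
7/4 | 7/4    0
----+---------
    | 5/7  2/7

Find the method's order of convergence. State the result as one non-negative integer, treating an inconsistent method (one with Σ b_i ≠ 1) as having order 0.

2

b = (5/7, 2/7)
c = (0, 7/4)
Σ b_i: 5/7·1 + 2/7·1 = 1 ✓
b·c: 2/7·7/4 = 1/2 ✓; 2 stages ⇒ order 2.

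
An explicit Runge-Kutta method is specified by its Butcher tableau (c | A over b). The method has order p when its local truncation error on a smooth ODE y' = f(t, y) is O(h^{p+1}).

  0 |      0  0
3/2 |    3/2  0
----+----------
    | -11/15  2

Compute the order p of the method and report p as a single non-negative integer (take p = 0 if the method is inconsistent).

0

b = (-11/15, 2)
c = (0, 3/2)
Σ b_i: (-11/15)·1 + 2·1 = 19/15 ≠ 1 ⇒ order 0.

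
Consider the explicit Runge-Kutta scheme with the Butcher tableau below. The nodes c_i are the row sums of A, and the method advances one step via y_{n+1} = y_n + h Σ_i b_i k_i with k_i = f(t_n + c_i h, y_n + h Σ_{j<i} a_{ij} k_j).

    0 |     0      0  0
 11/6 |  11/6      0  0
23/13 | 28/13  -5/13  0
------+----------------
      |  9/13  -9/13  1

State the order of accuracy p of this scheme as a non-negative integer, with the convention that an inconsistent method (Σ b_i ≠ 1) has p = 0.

2

b = (9/13, -9/13, 1)
c = (0, 11/6, 23/13)
Ac = (0, 0, -55/78)
Σ b_i: 9/13·1 + (-9/13)·1 + 1·1 = 1 ✓
b·c: (-9/13)·11/6 + 1·23/13 = 1/2 ✓
b·c²: (-9/13)·121/36 + 1·529/169 = 543/676 ≠ 1/3 ⇒ order 2.
b·Ac: 1·(-55/78) = -55/78 ≠ 1/6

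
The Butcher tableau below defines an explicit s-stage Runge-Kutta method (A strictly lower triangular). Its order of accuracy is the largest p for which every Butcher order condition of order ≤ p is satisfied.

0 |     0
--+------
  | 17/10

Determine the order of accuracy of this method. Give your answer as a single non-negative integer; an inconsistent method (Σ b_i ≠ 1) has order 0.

0

b = (17/10)
c = (0)
Σ b_i: 17/10·1 = 17/10 ≠ 1 ⇒ order 0.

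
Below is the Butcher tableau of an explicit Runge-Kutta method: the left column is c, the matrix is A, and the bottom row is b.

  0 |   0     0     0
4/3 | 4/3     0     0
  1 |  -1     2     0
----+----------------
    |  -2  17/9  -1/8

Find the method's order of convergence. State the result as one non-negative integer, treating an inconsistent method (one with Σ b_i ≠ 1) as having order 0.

b = (-2, 17/9, -1/8)
c = (0, 4/3, 1)
Ac = (0, 0, 8/3)
Σ b_i: (-2)·1 + 17/9·1 + (-1/8)·1 = -17/72 ≠ 1 ⇒ order 0.

0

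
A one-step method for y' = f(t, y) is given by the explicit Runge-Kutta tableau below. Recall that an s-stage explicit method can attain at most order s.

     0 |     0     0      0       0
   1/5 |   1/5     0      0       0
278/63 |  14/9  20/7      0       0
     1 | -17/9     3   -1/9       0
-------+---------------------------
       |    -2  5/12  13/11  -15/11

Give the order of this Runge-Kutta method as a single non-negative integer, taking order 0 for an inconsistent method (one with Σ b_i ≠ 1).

0

b = (-2, 5/12, 13/11, -15/11)
c = (0, 1/5, 278/63, 1)
Ac = (0, 0, 4/7, 311/2835)
Σ b_i: (-2)·1 + 5/12·1 + 13/11·1 + (-15/11)·1 = -233/132 ≠ 1 ⇒ order 0.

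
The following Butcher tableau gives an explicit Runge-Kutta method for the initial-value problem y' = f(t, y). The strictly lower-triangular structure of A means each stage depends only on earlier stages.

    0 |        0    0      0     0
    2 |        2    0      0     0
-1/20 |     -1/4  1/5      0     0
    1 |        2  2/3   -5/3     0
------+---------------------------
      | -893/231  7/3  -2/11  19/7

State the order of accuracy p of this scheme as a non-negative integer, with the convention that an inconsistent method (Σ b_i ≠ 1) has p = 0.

1

b = (-893/231, 7/3, -2/11, 19/7)
c = (0, 2, -1/20, 1)
Ac = (0, 0, 2/5, 17/12)
Σ b_i: (-893/231)·1 + 7/3·1 + (-2/11)·1 + 19/7·1 = 1 ✓
b·c: 7/3·2 + (-2/11)·(-1/20) + 19/7·1 = 17071/2310 ≠ 1/2 ⇒ order 1.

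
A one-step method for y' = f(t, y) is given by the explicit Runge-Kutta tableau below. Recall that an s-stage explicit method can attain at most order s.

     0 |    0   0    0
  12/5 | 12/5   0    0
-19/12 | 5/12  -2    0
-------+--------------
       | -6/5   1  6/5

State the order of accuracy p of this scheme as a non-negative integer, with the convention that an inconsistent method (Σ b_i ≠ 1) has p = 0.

2

b = (-6/5, 1, 6/5)
c = (0, 12/5, -19/12)
Ac = (0, 0, -24/5)
Σ b_i: (-6/5)·1 + 1·1 + 6/5·1 = 1 ✓
b·c: 1·12/5 + 6/5·(-19/12) = 1/2 ✓
b·c²: 1·144/25 + 6/5·361/144 = 5261/600 ≠ 1/3 ⇒ order 2.
b·Ac: 6/5·(-24/5) = -144/25 ≠ 1/6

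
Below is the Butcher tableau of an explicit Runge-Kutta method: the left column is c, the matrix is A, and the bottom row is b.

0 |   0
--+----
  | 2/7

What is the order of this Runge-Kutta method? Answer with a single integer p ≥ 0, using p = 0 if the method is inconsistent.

0

b = (2/7)
c = (0)
Σ b_i: 2/7·1 = 2/7 ≠ 1 ⇒ order 0.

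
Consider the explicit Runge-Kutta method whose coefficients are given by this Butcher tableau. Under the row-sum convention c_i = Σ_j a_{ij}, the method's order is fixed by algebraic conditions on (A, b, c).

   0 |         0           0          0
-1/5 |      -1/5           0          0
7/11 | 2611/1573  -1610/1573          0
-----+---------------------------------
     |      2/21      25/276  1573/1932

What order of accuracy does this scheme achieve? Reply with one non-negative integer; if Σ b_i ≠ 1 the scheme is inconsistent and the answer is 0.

b = (2/21, 25/276, 1573/1932)
c = (0, -1/5, 7/11)
Ac = (0, 0, 322/1573)
Σ b_i: 2/21·1 + 25/276·1 + 1573/1932·1 = 1 ✓
b·c: 25/276·(-1/5) + 1573/1932·7/11 = 1/2 ✓
b·c²: 25/276·1/25 + 1573/1932·49/121 = 1/3 ✓
b·Ac: 1573/1932·322/1573 = 1/6 ✓; 3 stages ⇒ order 3.

3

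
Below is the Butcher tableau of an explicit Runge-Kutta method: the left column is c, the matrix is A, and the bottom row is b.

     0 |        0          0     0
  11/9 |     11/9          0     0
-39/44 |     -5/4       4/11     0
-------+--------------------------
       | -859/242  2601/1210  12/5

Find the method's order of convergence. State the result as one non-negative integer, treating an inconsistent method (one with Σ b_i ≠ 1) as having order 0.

b = (-859/242, 2601/1210, 12/5)
c = (0, 11/9, -39/44)
Ac = (0, 0, 4/9)
Σ b_i: (-859/242)·1 + 2601/1210·1 + 12/5·1 = 1 ✓
b·c: 2601/1210·11/9 + 12/5·(-39/44) = 1/2 ✓
b·c²: 2601/1210·121/81 + 12/5·1521/1936 = 22201/4356 ≠ 1/3 ⇒ order 2.
b·Ac: 12/5·4/9 = 16/15 ≠ 1/6

2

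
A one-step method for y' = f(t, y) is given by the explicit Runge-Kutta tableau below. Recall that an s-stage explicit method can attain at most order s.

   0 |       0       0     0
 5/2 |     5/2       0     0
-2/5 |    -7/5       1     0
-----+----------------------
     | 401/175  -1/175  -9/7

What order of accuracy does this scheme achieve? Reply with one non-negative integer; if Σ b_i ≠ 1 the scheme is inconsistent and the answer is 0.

b = (401/175, -1/175, -9/7)
c = (0, 5/2, -2/5)
Ac = (0, 0, 5/2)
Σ b_i: 401/175·1 + (-1/175)·1 + (-9/7)·1 = 1 ✓
b·c: (-1/175)·5/2 + (-9/7)·(-2/5) = 1/2 ✓
b·c²: (-1/175)·25/4 + (-9/7)·4/25 = -169/700 ≠ 1/3 ⇒ order 2.
b·Ac: (-9/7)·5/2 = -45/14 ≠ 1/6

2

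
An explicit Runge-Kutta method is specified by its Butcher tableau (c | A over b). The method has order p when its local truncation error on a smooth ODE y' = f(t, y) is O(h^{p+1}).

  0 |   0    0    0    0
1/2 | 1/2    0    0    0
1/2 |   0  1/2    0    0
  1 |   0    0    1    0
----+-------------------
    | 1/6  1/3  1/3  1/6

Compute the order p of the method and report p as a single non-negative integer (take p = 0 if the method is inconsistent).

4

b = (1/6, 1/3, 1/3, 1/6)
c = (0, 1/2, 1/2, 1)
Ac = (0, 0, 1/4, 1/2)
Σ b_i: 1/6·1 + 1/3·1 + 1/3·1 + 1/6·1 = 1 ✓
b·c: 1/3·1/2 + 1/3·1/2 + 1/6·1 = 1/2 ✓
b·c²: 1/3·1/4 + 1/3·1/4 + 1/6·1 = 1/3 ✓
b·Ac: 1/3·1/4 + 1/6·1/2 = 1/6 ✓
b·c³: 1/3·1/8 + 1/3·1/8 + 1/6·1 = 1/4 ✓
b·(c∘Ac): 1/3·1/8 + 1/6·1/2 = 1/8 ✓
b·Ac²: 1/3·1/8 + 1/6·1/4 = 1/12 ✓
b·A²c: 1/6·1/4 = 1/24 ✓; 4 stages ⇒ order 4.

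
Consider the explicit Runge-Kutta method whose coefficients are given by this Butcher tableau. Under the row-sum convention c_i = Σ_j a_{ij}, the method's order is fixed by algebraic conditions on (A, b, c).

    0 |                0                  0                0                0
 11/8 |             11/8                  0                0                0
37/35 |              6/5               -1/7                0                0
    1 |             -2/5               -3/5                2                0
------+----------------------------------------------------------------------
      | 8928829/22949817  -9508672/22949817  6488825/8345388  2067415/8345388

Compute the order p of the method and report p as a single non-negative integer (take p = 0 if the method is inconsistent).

b = (8928829/22949817, -9508672/22949817, 6488825/8345388, 2067415/8345388)
c = (0, 11/8, 37/35, 1)
Ac = (0, 0, -11/56, 361/280)
Σ b_i: 8928829/22949817·1 + (-9508672/22949817)·1 + 6488825/8345388·1 + 2067415/8345388·1 = 1 ✓
b·c: (-9508672/22949817)·11/8 + 6488825/8345388·37/35 + 2067415/8345388·1 = 1/2 ✓
b·c²: (-9508672/22949817)·121/64 + 6488825/8345388·1369/1225 + 2067415/8345388·1 = 1/3 ✓
b·Ac: 6488825/8345388·(-11/56) + 2067415/8345388·361/280 = 1/6 ✓
b·c³: (-9508672/22949817)·1331/512 + 6488825/8345388·50653/42875 + 2067415/8345388·1 = 17376759/194725720 ≠ 1/4 ⇒ order 3.
b·(c∘Ac): 6488825/8345388·(-407/1960) + 2067415/8345388·361/280 = 1757419/11127184 ≠ 1/8
b·Ac²: 6488825/8345388·(-121/448) + 2067415/8345388·86297/78400 = 1525701/24340715 ≠ 1/12
b·A²c: 2067415/8345388·(-11/28) = -3248795/33381552 ≠ 1/24

3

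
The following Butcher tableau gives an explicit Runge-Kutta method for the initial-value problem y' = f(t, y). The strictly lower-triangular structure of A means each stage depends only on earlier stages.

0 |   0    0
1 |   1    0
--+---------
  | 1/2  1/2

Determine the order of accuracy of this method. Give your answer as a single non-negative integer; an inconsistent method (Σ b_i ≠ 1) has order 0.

b = (1/2, 1/2)
c = (0, 1)
Σ b_i: 1/2·1 + 1/2·1 = 1 ✓
b·c: 1/2·1 = 1/2 ✓; 2 stages ⇒ order 2.

2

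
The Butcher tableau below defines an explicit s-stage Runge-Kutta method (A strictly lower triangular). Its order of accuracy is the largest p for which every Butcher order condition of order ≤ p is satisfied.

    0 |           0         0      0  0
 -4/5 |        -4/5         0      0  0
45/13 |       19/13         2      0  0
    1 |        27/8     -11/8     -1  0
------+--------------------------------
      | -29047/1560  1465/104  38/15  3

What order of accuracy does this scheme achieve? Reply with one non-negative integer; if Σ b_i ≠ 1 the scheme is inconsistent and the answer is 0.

b = (-29047/1560, 1465/104, 38/15, 3)
c = (0, -4/5, 45/13, 1)
Ac = (0, 0, -8/5, -307/130)
Σ b_i: (-29047/1560)·1 + 1465/104·1 + 38/15·1 + 3·1 = 1 ✓
b·c: 1465/104·(-4/5) + 38/15·45/13 + 3·1 = 1/2 ✓
b·c²: 1465/104·16/25 + 38/15·2025/169 + 3·1 = 35803/845 ≠ 1/3 ⇒ order 2.
b·Ac: 38/15·(-8/5) + 3·(-307/130) = -21719/1950 ≠ 1/6

2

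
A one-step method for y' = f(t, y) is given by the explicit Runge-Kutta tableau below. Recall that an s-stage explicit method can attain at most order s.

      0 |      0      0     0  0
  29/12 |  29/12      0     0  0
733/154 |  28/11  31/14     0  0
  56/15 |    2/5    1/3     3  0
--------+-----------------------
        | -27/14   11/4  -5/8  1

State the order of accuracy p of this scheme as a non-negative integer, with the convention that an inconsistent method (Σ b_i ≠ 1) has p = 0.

0

b = (-27/14, 11/4, -5/8, 1)
c = (0, 29/12, 733/154, 56/15)
Ac = (0, 0, 899/168, 41815/2772)
Σ b_i: (-27/14)·1 + 11/4·1 + (-5/8)·1 + 1·1 = 67/56 ≠ 1 ⇒ order 0.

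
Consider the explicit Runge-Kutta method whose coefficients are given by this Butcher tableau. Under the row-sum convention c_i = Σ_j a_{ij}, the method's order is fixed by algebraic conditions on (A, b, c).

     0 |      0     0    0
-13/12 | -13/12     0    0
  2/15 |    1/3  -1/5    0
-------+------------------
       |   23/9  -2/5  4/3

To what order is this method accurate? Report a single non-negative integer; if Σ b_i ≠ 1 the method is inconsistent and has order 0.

b = (23/9, -2/5, 4/3)
c = (0, -13/12, 2/15)
Ac = (0, 0, 13/60)
Σ b_i: 23/9·1 + (-2/5)·1 + 4/3·1 = 157/45 ≠ 1 ⇒ order 0.

0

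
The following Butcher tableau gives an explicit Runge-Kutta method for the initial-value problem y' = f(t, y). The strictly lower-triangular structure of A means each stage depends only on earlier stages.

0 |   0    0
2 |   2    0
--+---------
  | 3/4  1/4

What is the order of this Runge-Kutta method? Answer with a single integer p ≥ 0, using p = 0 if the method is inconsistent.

2

b = (3/4, 1/4)
c = (0, 2)
Σ b_i: 3/4·1 + 1/4·1 = 1 ✓
b·c: 1/4·2 = 1/2 ✓; 2 stages ⇒ order 2.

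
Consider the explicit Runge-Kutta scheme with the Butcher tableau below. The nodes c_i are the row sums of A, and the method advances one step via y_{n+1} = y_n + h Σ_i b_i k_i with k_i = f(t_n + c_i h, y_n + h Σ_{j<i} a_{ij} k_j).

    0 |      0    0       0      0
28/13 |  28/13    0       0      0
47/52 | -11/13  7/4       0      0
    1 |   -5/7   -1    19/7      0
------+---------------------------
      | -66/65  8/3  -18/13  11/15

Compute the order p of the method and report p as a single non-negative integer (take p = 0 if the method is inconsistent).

b = (-66/65, 8/3, -18/13, 11/15)
c = (0, 28/13, 47/52, 1)
Ac = (0, 0, 49/13, 109/364)
Σ b_i: (-66/65)·1 + 8/3·1 + (-18/13)·1 + 11/15·1 = 1 ✓
b·c: 8/3·28/13 + (-18/13)·47/52 + 11/15·1 = 8831/1690 ≠ 1/2 ⇒ order 1.

1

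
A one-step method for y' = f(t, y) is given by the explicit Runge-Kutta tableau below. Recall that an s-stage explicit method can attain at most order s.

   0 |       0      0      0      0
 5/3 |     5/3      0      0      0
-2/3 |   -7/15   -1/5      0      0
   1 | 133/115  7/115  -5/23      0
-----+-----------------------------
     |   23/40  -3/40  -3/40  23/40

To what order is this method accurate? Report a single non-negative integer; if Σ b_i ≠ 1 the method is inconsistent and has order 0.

4

b = (23/40, -3/40, -3/40, 23/40)
c = (0, 5/3, -2/3, 1)
Ac = (0, 0, -1/3, 17/69)
Σ b_i: 23/40·1 + (-3/40)·1 + (-3/40)·1 + 23/40·1 = 1 ✓
b·c: (-3/40)·5/3 + (-3/40)·(-2/3) + 23/40·1 = 1/2 ✓
b·c²: (-3/40)·25/9 + (-3/40)·4/9 + 23/40·1 = 1/3 ✓
b·Ac: (-3/40)·(-1/3) + 23/40·17/69 = 1/6 ✓
b·c³: (-3/40)·125/27 + (-3/40)·(-8/27) + 23/40·1 = 1/4 ✓
b·(c∘Ac): (-3/40)·2/9 + 23/40·17/69 = 1/8 ✓
b·Ac²: (-3/40)·(-5/9) + 23/40·5/69 = 1/12 ✓
b·A²c: 23/40·5/69 = 1/24 ✓; 4 stages ⇒ order 4.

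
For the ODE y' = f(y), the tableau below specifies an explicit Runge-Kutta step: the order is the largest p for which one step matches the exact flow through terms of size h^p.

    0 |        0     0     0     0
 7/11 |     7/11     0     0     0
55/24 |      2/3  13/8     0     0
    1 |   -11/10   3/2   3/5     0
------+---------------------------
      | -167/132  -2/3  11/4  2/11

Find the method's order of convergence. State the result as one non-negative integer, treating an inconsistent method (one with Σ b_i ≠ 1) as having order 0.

1

b = (-167/132, -2/3, 11/4, 2/11)
c = (0, 7/11, 55/24, 1)
Ac = (0, 0, 91/88, 205/88)
Σ b_i: (-167/132)·1 + (-2/3)·1 + 11/4·1 + 2/11·1 = 1 ✓
b·c: (-2/3)·7/11 + 11/4·55/24 + 2/11·1 = 2133/352 ≠ 1/2 ⇒ order 1.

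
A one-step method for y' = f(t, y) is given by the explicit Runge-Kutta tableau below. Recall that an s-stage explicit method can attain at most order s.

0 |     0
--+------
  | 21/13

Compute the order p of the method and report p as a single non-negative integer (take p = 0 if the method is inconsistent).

b = (21/13)
c = (0)
Σ b_i: 21/13·1 = 21/13 ≠ 1 ⇒ order 0.

0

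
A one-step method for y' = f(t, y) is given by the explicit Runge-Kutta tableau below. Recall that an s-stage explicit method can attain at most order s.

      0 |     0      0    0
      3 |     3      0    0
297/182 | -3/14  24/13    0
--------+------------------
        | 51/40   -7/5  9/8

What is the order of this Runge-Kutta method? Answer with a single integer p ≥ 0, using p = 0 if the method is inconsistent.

b = (51/40, -7/5, 9/8)
c = (0, 3, 297/182)
Ac = (0, 0, 72/13)
Σ b_i: 51/40·1 + (-7/5)·1 + 9/8·1 = 1 ✓
b·c: (-7/5)·3 + 9/8·297/182 = -17211/7280 ≠ 1/2 ⇒ order 1.

1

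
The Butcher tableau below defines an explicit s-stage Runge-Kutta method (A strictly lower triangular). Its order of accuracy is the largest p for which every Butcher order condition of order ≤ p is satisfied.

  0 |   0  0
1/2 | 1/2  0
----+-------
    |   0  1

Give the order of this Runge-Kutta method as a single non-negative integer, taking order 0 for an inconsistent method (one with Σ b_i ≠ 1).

2

b = (0, 1)
c = (0, 1/2)
Σ b_i: 1·1 = 1 ✓
b·c: 1·1/2 = 1/2 ✓; 2 stages ⇒ order 2.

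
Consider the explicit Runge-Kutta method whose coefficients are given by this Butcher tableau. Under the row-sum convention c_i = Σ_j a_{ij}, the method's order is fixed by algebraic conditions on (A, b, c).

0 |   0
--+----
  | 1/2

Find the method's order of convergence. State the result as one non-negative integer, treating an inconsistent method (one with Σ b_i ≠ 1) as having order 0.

b = (1/2)
c = (0)
Σ b_i: 1/2·1 = 1/2 ≠ 1 ⇒ order 0.

0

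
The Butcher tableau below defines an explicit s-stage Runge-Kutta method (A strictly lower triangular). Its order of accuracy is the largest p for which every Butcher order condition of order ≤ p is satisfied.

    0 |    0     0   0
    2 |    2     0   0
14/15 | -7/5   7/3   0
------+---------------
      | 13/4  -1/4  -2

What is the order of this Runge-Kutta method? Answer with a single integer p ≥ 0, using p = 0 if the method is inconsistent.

b = (13/4, -1/4, -2)
c = (0, 2, 14/15)
Ac = (0, 0, 14/3)
Σ b_i: 13/4·1 + (-1/4)·1 + (-2)·1 = 1 ✓
b·c: (-1/4)·2 + (-2)·14/15 = -71/30 ≠ 1/2 ⇒ order 1.

1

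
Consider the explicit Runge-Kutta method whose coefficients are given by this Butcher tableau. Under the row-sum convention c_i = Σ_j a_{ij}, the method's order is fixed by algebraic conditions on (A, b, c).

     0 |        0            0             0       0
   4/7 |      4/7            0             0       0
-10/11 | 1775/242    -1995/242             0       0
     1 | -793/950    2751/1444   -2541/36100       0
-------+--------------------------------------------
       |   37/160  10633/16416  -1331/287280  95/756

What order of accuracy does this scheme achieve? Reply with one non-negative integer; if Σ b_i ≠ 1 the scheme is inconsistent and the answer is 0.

b = (37/160, 10633/16416, -1331/287280, 95/756)
c = (0, 4/7, -10/11, 1)
Ac = (0, 0, -570/121, 219/190)
Σ b_i: 37/160·1 + 10633/16416·1 + (-1331/287280)·1 + 95/756·1 = 1 ✓
b·c: 10633/16416·4/7 + (-1331/287280)·(-10/11) + 95/756·1 = 1/2 ✓
b·c²: 10633/16416·16/49 + (-1331/287280)·100/121 + 95/756·1 = 1/3 ✓
b·Ac: (-1331/287280)·(-570/121) + 95/756·219/190 = 1/6 ✓
b·c³: 10633/16416·64/343 + (-1331/287280)·(-1000/1331) + 95/756·1 = 1/4 ✓
b·(c∘Ac): (-1331/287280)·5700/1331 + 95/756·219/190 = 1/8 ✓
b·Ac²: (-1331/287280)·(-2280/847) + 95/756·75/133 = 1/12 ✓
b·A²c: 95/756·63/190 = 1/24 ✓; 4 stages ⇒ order 4.

4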